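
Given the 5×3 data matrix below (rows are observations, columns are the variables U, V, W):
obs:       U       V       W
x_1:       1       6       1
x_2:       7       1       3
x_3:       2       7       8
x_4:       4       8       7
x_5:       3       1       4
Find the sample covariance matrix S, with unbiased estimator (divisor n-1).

Step 1 — column means:
  mean(U) = (1 + 7 + 2 + 4 + 3) / 5 = 17/5 = 3.4
  mean(V) = (6 + 1 + 7 + 8 + 1) / 5 = 23/5 = 4.6
  mean(W) = (1 + 3 + 8 + 7 + 4) / 5 = 23/5 = 4.6

Step 2 — sample covariance S[i,j] = (1/(n-1)) · Σ_k (x_{k,i} - mean_i) · (x_{k,j} - mean_j), with n-1 = 4.
  S[U,U] = ((-2.4)·(-2.4) + (3.6)·(3.6) + (-1.4)·(-1.4) + (0.6)·(0.6) + (-0.4)·(-0.4)) / 4 = 21.2/4 = 5.3
  S[U,V] = ((-2.4)·(1.4) + (3.6)·(-3.6) + (-1.4)·(2.4) + (0.6)·(3.4) + (-0.4)·(-3.6)) / 4 = -16.2/4 = -4.05
  S[U,W] = ((-2.4)·(-3.6) + (3.6)·(-1.6) + (-1.4)·(3.4) + (0.6)·(2.4) + (-0.4)·(-0.6)) / 4 = -0.2/4 = -0.05
  S[V,V] = ((1.4)·(1.4) + (-3.6)·(-3.6) + (2.4)·(2.4) + (3.4)·(3.4) + (-3.6)·(-3.6)) / 4 = 45.2/4 = 11.3
  S[V,W] = ((1.4)·(-3.6) + (-3.6)·(-1.6) + (2.4)·(3.4) + (3.4)·(2.4) + (-3.6)·(-0.6)) / 4 = 19.2/4 = 4.8
  S[W,W] = ((-3.6)·(-3.6) + (-1.6)·(-1.6) + (3.4)·(3.4) + (2.4)·(2.4) + (-0.6)·(-0.6)) / 4 = 33.2/4 = 8.3

S is symmetric (S[j,i] = S[i,j]). Assembling:

S = [[5.3, -4.05, -0.05],
 [-4.05, 11.3, 4.8],
 [-0.05, 4.8, 8.3]]


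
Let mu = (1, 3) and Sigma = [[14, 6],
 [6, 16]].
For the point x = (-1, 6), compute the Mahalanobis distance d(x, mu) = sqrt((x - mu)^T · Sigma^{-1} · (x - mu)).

Step 1 — centre the observation: (x - mu) = (-2, 3).

Step 2 — invert Sigma. det(Sigma) = 14·16 - (6)² = 188.
  Sigma^{-1} = (1/det) · [[d, -b], [-b, a]] = [[0.0851, -0.0319],
 [-0.0319, 0.0745]].

Step 3 — form the quadratic (x - mu)^T · Sigma^{-1} · (x - mu):
  Sigma^{-1} · (x - mu) = (-0.266, 0.2872).
  (x - mu)^T · [Sigma^{-1} · (x - mu)] = (-2)·(-0.266) + (3)·(0.2872) = 1.3936.

Step 4 — take square root: d = √(1.3936) ≈ 1.1805.

d(x, mu) = √(1.3936) ≈ 1.1805


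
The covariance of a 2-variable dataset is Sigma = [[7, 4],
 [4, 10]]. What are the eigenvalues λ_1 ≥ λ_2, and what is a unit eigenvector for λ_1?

Step 1 — characteristic polynomial of 2×2 Sigma:
  det(Sigma - λI) = λ² - trace · λ + det = 0.
  trace = 7 + 10 = 17, det = 7·10 - (4)² = 54.
Step 2 — discriminant:
  Δ = trace² - 4·det = 289 - 216 = 73.
Step 3 — eigenvalues:
  λ = (trace ± √Δ)/2 = (17 ± 8.544)/2,
  λ_1 = 12.772,  λ_2 = 4.228.

Step 4 — unit eigenvector for λ_1: solve (Sigma - λ_1 I)v = 0. First row:
  (7 - 12.772)·v_x + (4)·v_y = 0, i.e. (-5.772)·v_x + (4)·v_y = 0,
  so v ∝ (b, λ_1 - a) = (4, 5.772) = u.
  ||u|| = √((4)² + (5.772)²) = √(49.316) ≈ 7.0225,
  v_1 = u/||u|| ≈ (0.5696, 0.8219) (||v_1|| = 1).

λ_1 = 12.772,  λ_2 = 4.228;  v_1 ≈ (0.5696, 0.8219)


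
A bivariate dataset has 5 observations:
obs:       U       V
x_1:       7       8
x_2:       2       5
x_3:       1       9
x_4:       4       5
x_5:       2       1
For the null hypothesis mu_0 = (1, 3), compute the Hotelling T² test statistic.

Step 1 — sample mean vector:
  mean(U) = (7 + 2 + 1 + 4 + 2) / 5 = 16/5 = 3.2
  mean(V) = (8 + 5 + 9 + 5 + 1) / 5 = 28/5 = 5.6
  x̄ = (3.2, 5.6),  deviation x̄ - mu_0 = (3.2, 5.6) - (1, 3) = (2.2, 2.6).

Step 2 — sample covariance matrix, S[i,j] = (1/(n-1)) · Σ_k (x_{k,i} - mean_i) · (x_{k,j} - mean_j), divisor n-1 = 4:
  S[U,U] = ((3.8)·(3.8) + (-1.2)·(-1.2) + (-2.2)·(-2.2) + (0.8)·(0.8) + (-1.2)·(-1.2)) / 4 = 22.8/4 = 5.7
  S[U,V] = ((3.8)·(2.4) + (-1.2)·(-0.6) + (-2.2)·(3.4) + (0.8)·(-0.6) + (-1.2)·(-4.6)) / 4 = 7.4/4 = 1.85
  S[V,V] = ((2.4)·(2.4) + (-0.6)·(-0.6) + (3.4)·(3.4) + (-0.6)·(-0.6) + (-4.6)·(-4.6)) / 4 = 39.2/4 = 9.8
  S = [[5.7, 1.85],
 [1.85, 9.8]].

Step 3 — invert S. det(S) = 5.7·9.8 - (1.85)² = 52.4375.
  S^{-1} = (1/det) · [[d, -b], [-b, a]] = [[0.1869, -0.0353],
 [-0.0353, 0.1087]].

Step 4 — quadratic form (x̄ - mu_0)^T · S^{-1} · (x̄ - mu_0):
  S^{-1} · (x̄ - mu_0) = (0.3194, 0.205),
  (x̄ - mu_0)^T · [...] = (2.2)·(0.3194) + (2.6)·(0.205) = 1.2358.

Step 5 — scale by n: T² = 5 · 1.2358 = 6.1788.

T² ≈ 6.1788


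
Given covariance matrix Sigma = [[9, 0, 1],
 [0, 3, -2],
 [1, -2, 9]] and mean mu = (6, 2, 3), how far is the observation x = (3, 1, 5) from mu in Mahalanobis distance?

Step 1 — centre the observation: (x - mu) = (-3, -1, 2).

Step 2 — invert Sigma (cofactor / det for 3×3, or solve directly):
  Sigma^{-1} = [[0.1127, -0.0098, -0.0147],
 [-0.0098, 0.3922, 0.0882],
 [-0.0147, 0.0882, 0.1324]].

Step 3 — form the quadratic (x - mu)^T · Sigma^{-1} · (x - mu):
  Sigma^{-1} · (x - mu) = (-0.3578, -0.1863, 0.2206).
  (x - mu)^T · [Sigma^{-1} · (x - mu)] = (-3)·(-0.3578) + (-1)·(-0.1863) + (2)·(0.2206) = 1.701.

Step 4 — take square root: d = √(1.701) ≈ 1.3042.

d(x, mu) = √(1.701) ≈ 1.3042


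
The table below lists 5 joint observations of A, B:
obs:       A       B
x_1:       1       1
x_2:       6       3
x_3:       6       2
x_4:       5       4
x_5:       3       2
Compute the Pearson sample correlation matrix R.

Step 1 — column means:
  mean(A) = (1 + 6 + 6 + 5 + 3) / 5 = 21/5 = 4.2
  mean(B) = (1 + 3 + 2 + 4 + 2) / 5 = 12/5 = 2.4

Step 2 — sample variances and covariances s[i,j] = (1/(n-1)) · Σ_k (x_{k,i} - mean_i) · (x_{k,j} - mean_j), with n-1 = 4:
  s[A,A] = ((-3.2)·(-3.2) + (1.8)·(1.8) + (1.8)·(1.8) + (0.8)·(0.8) + (-1.2)·(-1.2)) / 4 = 18.8/4 = 4.7
  s[A,B] = ((-3.2)·(-1.4) + (1.8)·(0.6) + (1.8)·(-0.4) + (0.8)·(1.6) + (-1.2)·(-0.4)) / 4 = 6.6/4 = 1.65
  s[B,B] = ((-1.4)·(-1.4) + (0.6)·(0.6) + (-0.4)·(-0.4) + (1.6)·(1.6) + (-0.4)·(-0.4)) / 4 = 5.2/4 = 1.3
  Sample standard deviations s_i = √(s[i,i]):
  s(A) = √(4.7) = 2.1679
  s(B) = √(1.3) = 1.1402

Step 3 — r_{ij} = s_{ij} / (s_i · s_j):
  r[A,A] = 1 (diagonal).
  r[A,B] = 1.65 / (2.1679 · 1.1402) = 1.65 / 2.4718 = 0.6675
  r[B,B] = 1 (diagonal).

R is symmetric with unit diagonal. Assembling:

R = [[1, 0.6675],
 [0.6675, 1]]


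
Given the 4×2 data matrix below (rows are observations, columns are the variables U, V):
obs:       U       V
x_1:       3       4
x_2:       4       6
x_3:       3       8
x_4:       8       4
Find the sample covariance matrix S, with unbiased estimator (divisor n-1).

Step 1 — column means:
  mean(U) = (3 + 4 + 3 + 8) / 4 = 18/4 = 4.5
  mean(V) = (4 + 6 + 8 + 4) / 4 = 22/4 = 5.5

Step 2 — sample covariance S[i,j] = (1/(n-1)) · Σ_k (x_{k,i} - mean_i) · (x_{k,j} - mean_j), with n-1 = 3.
  S[U,U] = ((-1.5)·(-1.5) + (-0.5)·(-0.5) + (-1.5)·(-1.5) + (3.5)·(3.5)) / 3 = 17/3 = 5.6667
  S[U,V] = ((-1.5)·(-1.5) + (-0.5)·(0.5) + (-1.5)·(2.5) + (3.5)·(-1.5)) / 3 = -7/3 = -2.3333
  S[V,V] = ((-1.5)·(-1.5) + (0.5)·(0.5) + (2.5)·(2.5) + (-1.5)·(-1.5)) / 3 = 11/3 = 3.6667

S is symmetric (S[j,i] = S[i,j]). Assembling:

S = [[5.6667, -2.3333],
 [-2.3333, 3.6667]]


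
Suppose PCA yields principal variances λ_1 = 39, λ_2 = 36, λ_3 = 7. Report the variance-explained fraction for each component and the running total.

Step 1 — total variance = trace(Sigma) = Σ λ_i = 39 + 36 + 7 = 82.

Step 2 — fraction explained by component i = λ_i / Σ λ:
  PC1: 39/82 = 0.4756
  PC2: 36/82 = 0.439
  PC3: 7/82 = 0.0854

Step 3 — cumulative fraction after k components = (λ_1 + ... + λ_k) / Σ λ:
  k = 1: 39/82 = 0.4756
  k = 2: (39 + 36)/82 = 75/82 = 0.9146
  k = 3: (39 + 36 + 7)/82 = 82/82 = 1

Summary (fraction, with percent):

explained: PC1 0.4756 (47.56%), PC2 0.439 (43.9%), PC3 0.0854 (8.54%);  cumulative: 0.4756, 0.9146, 1


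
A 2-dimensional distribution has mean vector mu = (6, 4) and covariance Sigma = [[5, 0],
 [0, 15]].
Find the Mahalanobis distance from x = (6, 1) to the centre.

Step 1 — centre the observation: (x - mu) = (0, -3).

Step 2 — invert Sigma. det(Sigma) = 5·15 - (0)² = 75.
  Sigma^{-1} = (1/det) · [[d, -b], [-b, a]] = [[0.2, 0],
 [0, 0.0667]].

Step 3 — form the quadratic (x - mu)^T · Sigma^{-1} · (x - mu):
  Sigma^{-1} · (x - mu) = (0, -0.2).
  (x - mu)^T · [Sigma^{-1} · (x - mu)] = (0)·(0) + (-3)·(-0.2) = 0.6.

Step 4 — take square root: d = √(0.6) ≈ 0.7746.

d(x, mu) = √(0.6) ≈ 0.7746


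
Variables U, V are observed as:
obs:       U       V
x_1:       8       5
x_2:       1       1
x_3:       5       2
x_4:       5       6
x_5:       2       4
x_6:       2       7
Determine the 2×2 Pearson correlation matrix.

Step 1 — column means:
  mean(U) = (8 + 1 + 5 + 5 + 2 + 2) / 6 = 23/6 = 3.8333
  mean(V) = (5 + 1 + 2 + 6 + 4 + 7) / 6 = 25/6 = 4.1667

Step 2 — sample variances and covariances s[i,j] = (1/(n-1)) · Σ_k (x_{k,i} - mean_i) · (x_{k,j} - mean_j), with n-1 = 5:
  s[U,U] = ((4.1667)·(4.1667) + (-2.8333)·(-2.8333) + (1.1667)·(1.1667) + (1.1667)·(1.1667) + (-1.8333)·(-1.8333) + (-1.8333)·(-1.8333)) / 5 = 34.8333/5 = 6.9667
  s[U,V] = ((4.1667)·(0.8333) + (-2.8333)·(-3.1667) + (1.1667)·(-2.1667) + (1.1667)·(1.8333) + (-1.8333)·(-0.1667) + (-1.8333)·(2.8333)) / 5 = 7.1667/5 = 1.4333
  s[V,V] = ((0.8333)·(0.8333) + (-3.1667)·(-3.1667) + (-2.1667)·(-2.1667) + (1.8333)·(1.8333) + (-0.1667)·(-0.1667) + (2.8333)·(2.8333)) / 5 = 26.8333/5 = 5.3667
  Sample standard deviations s_i = √(s[i,i]):
  s(U) = √(6.9667) = 2.6394
  s(V) = √(5.3667) = 2.3166

Step 3 — r_{ij} = s_{ij} / (s_i · s_j):
  r[U,U] = 1 (diagonal).
  r[U,V] = 1.4333 / (2.6394 · 2.3166) = 1.4333 / 6.1146 = 0.2344
  r[V,V] = 1 (diagonal).

R is symmetric with unit diagonal. Assembling:

R = [[1, 0.2344],
 [0.2344, 1]]


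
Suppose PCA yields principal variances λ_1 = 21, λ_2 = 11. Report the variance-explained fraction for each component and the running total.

Step 1 — total variance = trace(Sigma) = Σ λ_i = 21 + 11 = 32.

Step 2 — fraction explained by component i = λ_i / Σ λ:
  PC1: 21/32 = 0.6562
  PC2: 11/32 = 0.3438

Step 3 — cumulative fraction after k components = (λ_1 + ... + λ_k) / Σ λ:
  k = 1: 21/32 = 0.6562
  k = 2: (21 + 11)/32 = 32/32 = 1

Summary (fraction, with percent):

explained: PC1 0.6562 (65.62%), PC2 0.3438 (34.38%);  cumulative: 0.6562, 1


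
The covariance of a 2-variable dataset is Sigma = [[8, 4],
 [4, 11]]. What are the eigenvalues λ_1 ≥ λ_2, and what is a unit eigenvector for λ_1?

Step 1 — characteristic polynomial of 2×2 Sigma:
  det(Sigma - λI) = λ² - trace · λ + det = 0.
  trace = 8 + 11 = 19, det = 8·11 - (4)² = 72.
Step 2 — discriminant:
  Δ = trace² - 4·det = 361 - 288 = 73.
Step 3 — eigenvalues:
  λ = (trace ± √Δ)/2 = (19 ± 8.544)/2,
  λ_1 = 13.772,  λ_2 = 5.228.

Step 4 — unit eigenvector for λ_1: solve (Sigma - λ_1 I)v = 0. First row:
  (8 - 13.772)·v_x + (4)·v_y = 0, i.e. (-5.772)·v_x + (4)·v_y = 0,
  so v ∝ (b, λ_1 - a) = (4, 5.772) = u.
  ||u|| = √((4)² + (5.772)²) = √(49.316) ≈ 7.0225,
  v_1 = u/||u|| ≈ (0.5696, 0.8219) (||v_1|| = 1).

λ_1 = 13.772,  λ_2 = 5.228;  v_1 ≈ (0.5696, 0.8219)


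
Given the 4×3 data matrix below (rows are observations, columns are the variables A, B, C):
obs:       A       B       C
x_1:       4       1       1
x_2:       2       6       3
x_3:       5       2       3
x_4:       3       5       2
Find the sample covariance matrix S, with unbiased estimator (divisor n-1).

Step 1 — column means:
  mean(A) = (4 + 2 + 5 + 3) / 4 = 14/4 = 3.5
  mean(B) = (1 + 6 + 2 + 5) / 4 = 14/4 = 3.5
  mean(C) = (1 + 3 + 3 + 2) / 4 = 9/4 = 2.25

Step 2 — sample covariance S[i,j] = (1/(n-1)) · Σ_k (x_{k,i} - mean_i) · (x_{k,j} - mean_j), with n-1 = 3.
  S[A,A] = ((0.5)·(0.5) + (-1.5)·(-1.5) + (1.5)·(1.5) + (-0.5)·(-0.5)) / 3 = 5/3 = 1.6667
  S[A,B] = ((0.5)·(-2.5) + (-1.5)·(2.5) + (1.5)·(-1.5) + (-0.5)·(1.5)) / 3 = -8/3 = -2.6667
  S[A,C] = ((0.5)·(-1.25) + (-1.5)·(0.75) + (1.5)·(0.75) + (-0.5)·(-0.25)) / 3 = -0.5/3 = -0.1667
  S[B,B] = ((-2.5)·(-2.5) + (2.5)·(2.5) + (-1.5)·(-1.5) + (1.5)·(1.5)) / 3 = 17/3 = 5.6667
  S[B,C] = ((-2.5)·(-1.25) + (2.5)·(0.75) + (-1.5)·(0.75) + (1.5)·(-0.25)) / 3 = 3.5/3 = 1.1667
  S[C,C] = ((-1.25)·(-1.25) + (0.75)·(0.75) + (0.75)·(0.75) + (-0.25)·(-0.25)) / 3 = 2.75/3 = 0.9167

S is symmetric (S[j,i] = S[i,j]). Assembling:

S = [[1.6667, -2.6667, -0.1667],
 [-2.6667, 5.6667, 1.1667],
 [-0.1667, 1.1667, 0.9167]]


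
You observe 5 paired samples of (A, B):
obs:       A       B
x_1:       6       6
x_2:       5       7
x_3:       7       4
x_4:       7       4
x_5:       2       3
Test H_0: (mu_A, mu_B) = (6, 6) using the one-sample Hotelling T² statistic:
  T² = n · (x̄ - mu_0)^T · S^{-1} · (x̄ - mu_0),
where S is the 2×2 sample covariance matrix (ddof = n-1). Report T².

Step 1 — sample mean vector:
  mean(A) = (6 + 5 + 7 + 7 + 2) / 5 = 27/5 = 5.4
  mean(B) = (6 + 7 + 4 + 4 + 3) / 5 = 24/5 = 4.8
  x̄ = (5.4, 4.8),  deviation x̄ - mu_0 = (5.4, 4.8) - (6, 6) = (-0.6, -1.2).

Step 2 — sample covariance matrix, S[i,j] = (1/(n-1)) · Σ_k (x_{k,i} - mean_i) · (x_{k,j} - mean_j), divisor n-1 = 4:
  S[A,A] = ((0.6)·(0.6) + (-0.4)·(-0.4) + (1.6)·(1.6) + (1.6)·(1.6) + (-3.4)·(-3.4)) / 4 = 17.2/4 = 4.3
  S[A,B] = ((0.6)·(1.2) + (-0.4)·(2.2) + (1.6)·(-0.8) + (1.6)·(-0.8) + (-3.4)·(-1.8)) / 4 = 3.4/4 = 0.85
  S[B,B] = ((1.2)·(1.2) + (2.2)·(2.2) + (-0.8)·(-0.8) + (-0.8)·(-0.8) + (-1.8)·(-1.8)) / 4 = 10.8/4 = 2.7
  S = [[4.3, 0.85],
 [0.85, 2.7]].

Step 3 — invert S. det(S) = 4.3·2.7 - (0.85)² = 10.8875.
  S^{-1} = (1/det) · [[d, -b], [-b, a]] = [[0.248, -0.0781],
 [-0.0781, 0.3949]].

Step 4 — quadratic form (x̄ - mu_0)^T · S^{-1} · (x̄ - mu_0):
  S^{-1} · (x̄ - mu_0) = (-0.0551, -0.4271),
  (x̄ - mu_0)^T · [...] = (-0.6)·(-0.0551) + (-1.2)·(-0.4271) = 0.5456.

Step 5 — scale by n: T² = 5 · 0.5456 = 2.7279.

T² ≈ 2.7279


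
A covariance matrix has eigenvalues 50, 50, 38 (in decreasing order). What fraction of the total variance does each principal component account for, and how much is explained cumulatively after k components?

Step 1 — total variance = trace(Sigma) = Σ λ_i = 50 + 50 + 38 = 138.

Step 2 — fraction explained by component i = λ_i / Σ λ:
  PC1: 50/138 = 0.3623
  PC2: 50/138 = 0.3623
  PC3: 38/138 = 0.2754

Step 3 — cumulative fraction after k components = (λ_1 + ... + λ_k) / Σ λ:
  k = 1: 50/138 = 0.3623
  k = 2: (50 + 50)/138 = 100/138 = 0.7246
  k = 3: (50 + 50 + 38)/138 = 138/138 = 1

Summary (fraction, with percent):

explained: PC1 0.3623 (36.23%), PC2 0.3623 (36.23%), PC3 0.2754 (27.54%);  cumulative: 0.3623, 0.7246, 1


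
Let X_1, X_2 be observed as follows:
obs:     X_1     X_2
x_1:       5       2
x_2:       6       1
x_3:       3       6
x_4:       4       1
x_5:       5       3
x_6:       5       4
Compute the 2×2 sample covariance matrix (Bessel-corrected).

Step 1 — column means:
  mean(X_1) = (5 + 6 + 3 + 4 + 5 + 5) / 6 = 28/6 = 4.6667
  mean(X_2) = (2 + 1 + 6 + 1 + 3 + 4) / 6 = 17/6 = 2.8333

Step 2 — sample covariance S[i,j] = (1/(n-1)) · Σ_k (x_{k,i} - mean_i) · (x_{k,j} - mean_j), with n-1 = 5.
  S[X_1,X_1] = ((0.3333)·(0.3333) + (1.3333)·(1.3333) + (-1.6667)·(-1.6667) + (-0.6667)·(-0.6667) + (0.3333)·(0.3333) + (0.3333)·(0.3333)) / 5 = 5.3333/5 = 1.0667
  S[X_1,X_2] = ((0.3333)·(-0.8333) + (1.3333)·(-1.8333) + (-1.6667)·(3.1667) + (-0.6667)·(-1.8333) + (0.3333)·(0.1667) + (0.3333)·(1.1667)) / 5 = -6.3333/5 = -1.2667
  S[X_2,X_2] = ((-0.8333)·(-0.8333) + (-1.8333)·(-1.8333) + (3.1667)·(3.1667) + (-1.8333)·(-1.8333) + (0.1667)·(0.1667) + (1.1667)·(1.1667)) / 5 = 18.8333/5 = 3.7667

S is symmetric (S[j,i] = S[i,j]). Assembling:

S = [[1.0667, -1.2667],
 [-1.2667, 3.7667]]


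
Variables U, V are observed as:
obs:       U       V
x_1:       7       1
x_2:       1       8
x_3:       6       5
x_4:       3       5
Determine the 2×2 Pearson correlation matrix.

Step 1 — column means:
  mean(U) = (7 + 1 + 6 + 3) / 4 = 17/4 = 4.25
  mean(V) = (1 + 8 + 5 + 5) / 4 = 19/4 = 4.75

Step 2 — sample variances and covariances s[i,j] = (1/(n-1)) · Σ_k (x_{k,i} - mean_i) · (x_{k,j} - mean_j), with n-1 = 3:
  s[U,U] = ((2.75)·(2.75) + (-3.25)·(-3.25) + (1.75)·(1.75) + (-1.25)·(-1.25)) / 3 = 22.75/3 = 7.5833
  s[U,V] = ((2.75)·(-3.75) + (-3.25)·(3.25) + (1.75)·(0.25) + (-1.25)·(0.25)) / 3 = -20.75/3 = -6.9167
  s[V,V] = ((-3.75)·(-3.75) + (3.25)·(3.25) + (0.25)·(0.25) + (0.25)·(0.25)) / 3 = 24.75/3 = 8.25
  Sample standard deviations s_i = √(s[i,i]):
  s(U) = √(7.5833) = 2.7538
  s(V) = √(8.25) = 2.8723

Step 3 — r_{ij} = s_{ij} / (s_i · s_j):
  r[U,U] = 1 (diagonal).
  r[U,V] = -6.9167 / (2.7538 · 2.8723) = -6.9167 / 7.9096 = -0.8745
  r[V,V] = 1 (diagonal).

R is symmetric with unit diagonal. Assembling:

R = [[1, -0.8745],
 [-0.8745, 1]]


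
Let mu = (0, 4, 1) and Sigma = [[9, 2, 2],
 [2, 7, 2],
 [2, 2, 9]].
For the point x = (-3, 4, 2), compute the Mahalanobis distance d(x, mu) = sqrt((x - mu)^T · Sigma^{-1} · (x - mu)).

Step 1 — centre the observation: (x - mu) = (-3, 0, 1).

Step 2 — invert Sigma (cofactor / det for 3×3, or solve directly):
  Sigma^{-1} = [[0.1222, -0.029, -0.0207],
 [-0.029, 0.1594, -0.029],
 [-0.0207, -0.029, 0.1222]].

Step 3 — form the quadratic (x - mu)^T · Sigma^{-1} · (x - mu):
  Sigma^{-1} · (x - mu) = (-0.3872, 0.058, 0.1843).
  (x - mu)^T · [Sigma^{-1} · (x - mu)] = (-3)·(-0.3872) + (0)·(0.058) + (1)·(0.1843) = 1.3458.

Step 4 — take square root: d = √(1.3458) ≈ 1.1601.

d(x, mu) = √(1.3458) ≈ 1.1601


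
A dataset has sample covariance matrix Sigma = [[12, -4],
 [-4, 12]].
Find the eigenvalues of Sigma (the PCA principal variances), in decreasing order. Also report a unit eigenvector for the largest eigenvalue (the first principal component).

Step 1 — characteristic polynomial of 2×2 Sigma:
  det(Sigma - λI) = λ² - trace · λ + det = 0.
  trace = 12 + 12 = 24, det = 12·12 - (-4)² = 128.
Step 2 — discriminant:
  Δ = trace² - 4·det = 576 - 512 = 64.
Step 3 — eigenvalues:
  λ = (trace ± √Δ)/2 = (24 ± 8)/2,
  λ_1 = 16,  λ_2 = 8.

Step 4 — unit eigenvector for λ_1: solve (Sigma - λ_1 I)v = 0. First row:
  (12 - 16)·v_x + (-4)·v_y = 0, i.e. (-4)·v_x + (-4)·v_y = 0,
  so v ∝ (b, λ_1 - a) = (-4, 4); multiply by -1 so the first entry is positive: u = (4, -4).
  ||u|| = √((4)² + (-4)²) = √(32) ≈ 5.6569,
  v_1 = u/||u|| ≈ (0.7071, -0.7071) (||v_1|| = 1).

λ_1 = 16,  λ_2 = 8;  v_1 ≈ (0.7071, -0.7071)


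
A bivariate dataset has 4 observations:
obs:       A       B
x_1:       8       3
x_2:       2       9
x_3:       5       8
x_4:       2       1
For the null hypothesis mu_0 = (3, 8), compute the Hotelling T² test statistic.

Step 1 — sample mean vector:
  mean(A) = (8 + 2 + 5 + 2) / 4 = 17/4 = 4.25
  mean(B) = (3 + 9 + 8 + 1) / 4 = 21/4 = 5.25
  x̄ = (4.25, 5.25),  deviation x̄ - mu_0 = (4.25, 5.25) - (3, 8) = (1.25, -2.75).

Step 2 — sample covariance matrix, S[i,j] = (1/(n-1)) · Σ_k (x_{k,i} - mean_i) · (x_{k,j} - mean_j), divisor n-1 = 3:
  S[A,A] = ((3.75)·(3.75) + (-2.25)·(-2.25) + (0.75)·(0.75) + (-2.25)·(-2.25)) / 3 = 24.75/3 = 8.25
  S[A,B] = ((3.75)·(-2.25) + (-2.25)·(3.75) + (0.75)·(2.75) + (-2.25)·(-4.25)) / 3 = -5.25/3 = -1.75
  S[B,B] = ((-2.25)·(-2.25) + (3.75)·(3.75) + (2.75)·(2.75) + (-4.25)·(-4.25)) / 3 = 44.75/3 = 14.9167
  S = [[8.25, -1.75],
 [-1.75, 14.9167]].

Step 3 — invert S. det(S) = 8.25·14.9167 - (-1.75)² = 120.
  S^{-1} = (1/det) · [[d, -b], [-b, a]] = [[0.1243, 0.0146],
 [0.0146, 0.0688]].

Step 4 — quadratic form (x̄ - mu_0)^T · S^{-1} · (x̄ - mu_0):
  S^{-1} · (x̄ - mu_0) = (0.1153, -0.1708),
  (x̄ - mu_0)^T · [...] = (1.25)·(0.1153) + (-2.75)·(-0.1708) = 0.6139.

Step 5 — scale by n: T² = 4 · 0.6139 = 2.4556.

T² ≈ 2.4556


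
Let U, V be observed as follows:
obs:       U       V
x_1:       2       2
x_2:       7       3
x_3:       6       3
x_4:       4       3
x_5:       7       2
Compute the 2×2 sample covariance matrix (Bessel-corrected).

Step 1 — column means:
  mean(U) = (2 + 7 + 6 + 4 + 7) / 5 = 26/5 = 5.2
  mean(V) = (2 + 3 + 3 + 3 + 2) / 5 = 13/5 = 2.6

Step 2 — sample covariance S[i,j] = (1/(n-1)) · Σ_k (x_{k,i} - mean_i) · (x_{k,j} - mean_j), with n-1 = 4.
  S[U,U] = ((-3.2)·(-3.2) + (1.8)·(1.8) + (0.8)·(0.8) + (-1.2)·(-1.2) + (1.8)·(1.8)) / 4 = 18.8/4 = 4.7
  S[U,V] = ((-3.2)·(-0.6) + (1.8)·(0.4) + (0.8)·(0.4) + (-1.2)·(0.4) + (1.8)·(-0.6)) / 4 = 1.4/4 = 0.35
  S[V,V] = ((-0.6)·(-0.6) + (0.4)·(0.4) + (0.4)·(0.4) + (0.4)·(0.4) + (-0.6)·(-0.6)) / 4 = 1.2/4 = 0.3

S is symmetric (S[j,i] = S[i,j]). Assembling:

S = [[4.7, 0.35],
 [0.35, 0.3]]


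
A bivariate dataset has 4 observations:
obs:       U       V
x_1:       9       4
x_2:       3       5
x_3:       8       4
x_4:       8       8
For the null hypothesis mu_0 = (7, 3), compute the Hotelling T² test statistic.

Step 1 — sample mean vector:
  mean(U) = (9 + 3 + 8 + 8) / 4 = 28/4 = 7
  mean(V) = (4 + 5 + 4 + 8) / 4 = 21/4 = 5.25
  x̄ = (7, 5.25),  deviation x̄ - mu_0 = (7, 5.25) - (7, 3) = (0, 2.25).

Step 2 — sample covariance matrix, S[i,j] = (1/(n-1)) · Σ_k (x_{k,i} - mean_i) · (x_{k,j} - mean_j), divisor n-1 = 3:
  S[U,U] = ((2)·(2) + (-4)·(-4) + (1)·(1) + (1)·(1)) / 3 = 22/3 = 7.3333
  S[U,V] = ((2)·(-1.25) + (-4)·(-0.25) + (1)·(-1.25) + (1)·(2.75)) / 3 = 0/3 = 0
  S[V,V] = ((-1.25)·(-1.25) + (-0.25)·(-0.25) + (-1.25)·(-1.25) + (2.75)·(2.75)) / 3 = 10.75/3 = 3.5833
  S = [[7.3333, 0],
 [0, 3.5833]].

Step 3 — invert S. det(S) = 7.3333·3.5833 - (0)² = 26.2778.
  S^{-1} = (1/det) · [[d, -b], [-b, a]] = [[0.1364, 0],
 [0, 0.2791]].

Step 4 — quadratic form (x̄ - mu_0)^T · S^{-1} · (x̄ - mu_0):
  S^{-1} · (x̄ - mu_0) = (0, 0.6279),
  (x̄ - mu_0)^T · [...] = (0)·(0) + (2.25)·(0.6279) = 1.4128.

Step 5 — scale by n: T² = 4 · 1.4128 = 5.6512.

T² ≈ 5.6512


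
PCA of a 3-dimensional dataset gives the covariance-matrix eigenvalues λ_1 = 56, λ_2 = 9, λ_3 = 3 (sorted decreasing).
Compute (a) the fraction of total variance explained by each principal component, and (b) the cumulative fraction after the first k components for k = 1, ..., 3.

Step 1 — total variance = trace(Sigma) = Σ λ_i = 56 + 9 + 3 = 68.

Step 2 — fraction explained by component i = λ_i / Σ λ:
  PC1: 56/68 = 0.8235
  PC2: 9/68 = 0.1324
  PC3: 3/68 = 0.0441

Step 3 — cumulative fraction after k components = (λ_1 + ... + λ_k) / Σ λ:
  k = 1: 56/68 = 0.8235
  k = 2: (56 + 9)/68 = 65/68 = 0.9559
  k = 3: (56 + 9 + 3)/68 = 68/68 = 1

Summary (fraction, with percent):

explained: PC1 0.8235 (82.35%), PC2 0.1324 (13.24%), PC3 0.0441 (4.41%);  cumulative: 0.8235, 0.9559, 1


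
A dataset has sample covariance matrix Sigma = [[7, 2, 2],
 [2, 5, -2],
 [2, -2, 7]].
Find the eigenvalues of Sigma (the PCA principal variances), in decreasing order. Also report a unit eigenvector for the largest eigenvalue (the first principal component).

Step 1 — characteristic polynomial p(λ) = det(λI - Sigma) = λ³ - tr·λ² + c_1·λ - det, where tr = trace, c_1 = sum of the principal 2×2 minors, det = det(Sigma):
  tr = 7 + 5 + 7 = 19,
  c_1 = (7·5 - (2)²) + (7·7 - (2)²) + (5·7 - (-2)²) = 31 + 45 + 31 = 107,
  det = 7·(5·7 - (-2)²) - (2)·((2)·7 - (-2)·(2)) + (2)·((2)·(-2) - 5·(2)) = 7·(31) - (2)·(18) + (2)·(-14) = 153.
  So p(λ) = λ³ - 19λ² + 107λ - 153.
Step 2 — look for an integer root (rational root theorem: any rational root is an integer divisor of 153). Testing λ = 9:
  p(9) = 729 - 1539 + 963 - 153 = 0  ✓
  Dividing out (λ - 9): p(λ) = (λ - 9)(λ² - 10λ + 17).
Step 3 — remaining eigenvalues from the quadratic λ² - 10λ + 17 = 0:
  Δ = 10² - 4·17 = 100 - 68 = 32,  λ = (10 ± √32)/2 = (10 ± 5.6569)/2 ≈ 7.8284 or 2.1716.
  Sorted: λ_1 = 9,  λ_2 = 7.8284,  λ_3 = 2.1716  (check: sum = 19 = tr ✓).

Step 4 — unit eigenvector for λ_1 = 9: v spans the null space of (Sigma - λ_1 I), whose rows are
  r_1 = (-2, 2, 2),  r_2 = (2, -4, -2),  r_3 = (2, -2, -2).
  v is orthogonal to every row, so take v ∝ r_1 × r_2 = ((2)·(-2) - (2)·(-4), (2)·(2) - (-2)·(-2), (-2)·(-4) - (2)·(2)) = (4, 0, 4).
  Rescale (divide by 4): u = (1, 0, 1).
  ||u|| = √((1)² + (0)² + (1)²) = √(2) ≈ 1.4142,  v_1 = u/||u|| ≈ (0.7071, 0, 0.7071) (||v_1|| = 1).

λ_1 = 9,  λ_2 = 7.8284,  λ_3 = 2.1716;  v_1 ≈ (0.7071, 0, 0.7071)


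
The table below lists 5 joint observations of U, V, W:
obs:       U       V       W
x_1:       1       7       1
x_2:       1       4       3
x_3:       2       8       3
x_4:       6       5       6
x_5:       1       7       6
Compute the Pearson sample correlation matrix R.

Step 1 — column means:
  mean(U) = (1 + 1 + 2 + 6 + 1) / 5 = 11/5 = 2.2
  mean(V) = (7 + 4 + 8 + 5 + 7) / 5 = 31/5 = 6.2
  mean(W) = (1 + 3 + 3 + 6 + 6) / 5 = 19/5 = 3.8

Step 2 — sample variances and covariances s[i,j] = (1/(n-1)) · Σ_k (x_{k,i} - mean_i) · (x_{k,j} - mean_j), with n-1 = 4:
  s[U,U] = ((-1.2)·(-1.2) + (-1.2)·(-1.2) + (-0.2)·(-0.2) + (3.8)·(3.8) + (-1.2)·(-1.2)) / 4 = 18.8/4 = 4.7
  s[U,V] = ((-1.2)·(0.8) + (-1.2)·(-2.2) + (-0.2)·(1.8) + (3.8)·(-1.2) + (-1.2)·(0.8)) / 4 = -4.2/4 = -1.05
  s[U,W] = ((-1.2)·(-2.8) + (-1.2)·(-0.8) + (-0.2)·(-0.8) + (3.8)·(2.2) + (-1.2)·(2.2)) / 4 = 10.2/4 = 2.55
  s[V,V] = ((0.8)·(0.8) + (-2.2)·(-2.2) + (1.8)·(1.8) + (-1.2)·(-1.2) + (0.8)·(0.8)) / 4 = 10.8/4 = 2.7
  s[V,W] = ((0.8)·(-2.8) + (-2.2)·(-0.8) + (1.8)·(-0.8) + (-1.2)·(2.2) + (0.8)·(2.2)) / 4 = -2.8/4 = -0.7
  s[W,W] = ((-2.8)·(-2.8) + (-0.8)·(-0.8) + (-0.8)·(-0.8) + (2.2)·(2.2) + (2.2)·(2.2)) / 4 = 18.8/4 = 4.7
  Sample standard deviations s_i = √(s[i,i]):
  s(U) = √(4.7) = 2.1679
  s(V) = √(2.7) = 1.6432
  s(W) = √(4.7) = 2.1679

Step 3 — r_{ij} = s_{ij} / (s_i · s_j):
  r[U,U] = 1 (diagonal).
  r[U,V] = -1.05 / (2.1679 · 1.6432) = -1.05 / 3.5623 = -0.2948
  r[U,W] = 2.55 / (2.1679 · 2.1679) = 2.55 / 4.7 = 0.5426
  r[V,V] = 1 (diagonal).
  r[V,W] = -0.7 / (1.6432 · 2.1679) = -0.7 / 3.5623 = -0.1965
  r[W,W] = 1 (diagonal).

R is symmetric with unit diagonal. Assembling:

R = [[1, -0.2948, 0.5426],
 [-0.2948, 1, -0.1965],
 [0.5426, -0.1965, 1]]


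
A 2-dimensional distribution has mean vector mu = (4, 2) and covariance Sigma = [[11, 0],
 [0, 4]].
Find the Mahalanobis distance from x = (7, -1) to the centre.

Step 1 — centre the observation: (x - mu) = (3, -3).

Step 2 — invert Sigma. det(Sigma) = 11·4 - (0)² = 44.
  Sigma^{-1} = (1/det) · [[d, -b], [-b, a]] = [[0.0909, 0],
 [0, 0.25]].

Step 3 — form the quadratic (x - mu)^T · Sigma^{-1} · (x - mu):
  Sigma^{-1} · (x - mu) = (0.2727, -0.75).
  (x - mu)^T · [Sigma^{-1} · (x - mu)] = (3)·(0.2727) + (-3)·(-0.75) = 3.0682.

Step 4 — take square root: d = √(3.0682) ≈ 1.7516.

d(x, mu) = √(3.0682) ≈ 1.7516


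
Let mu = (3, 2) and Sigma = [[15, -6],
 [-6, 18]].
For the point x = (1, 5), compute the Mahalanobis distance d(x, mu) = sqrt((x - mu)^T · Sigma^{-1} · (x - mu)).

Step 1 — centre the observation: (x - mu) = (-2, 3).

Step 2 — invert Sigma. det(Sigma) = 15·18 - (-6)² = 234.
  Sigma^{-1} = (1/det) · [[d, -b], [-b, a]] = [[0.0769, 0.0256],
 [0.0256, 0.0641]].

Step 3 — form the quadratic (x - mu)^T · Sigma^{-1} · (x - mu):
  Sigma^{-1} · (x - mu) = (-0.0769, 0.141).
  (x - mu)^T · [Sigma^{-1} · (x - mu)] = (-2)·(-0.0769) + (3)·(0.141) = 0.5769.

Step 4 — take square root: d = √(0.5769) ≈ 0.7596.

d(x, mu) = √(0.5769) ≈ 0.7596


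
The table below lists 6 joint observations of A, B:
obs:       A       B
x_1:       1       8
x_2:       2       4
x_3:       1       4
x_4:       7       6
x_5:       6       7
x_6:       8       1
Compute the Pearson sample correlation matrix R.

Step 1 — column means:
  mean(A) = (1 + 2 + 1 + 7 + 6 + 8) / 6 = 25/6 = 4.1667
  mean(B) = (8 + 4 + 4 + 6 + 7 + 1) / 6 = 30/6 = 5

Step 2 — sample variances and covariances s[i,j] = (1/(n-1)) · Σ_k (x_{k,i} - mean_i) · (x_{k,j} - mean_j), with n-1 = 5:
  s[A,A] = ((-3.1667)·(-3.1667) + (-2.1667)·(-2.1667) + (-3.1667)·(-3.1667) + (2.8333)·(2.8333) + (1.8333)·(1.8333) + (3.8333)·(3.8333)) / 5 = 50.8333/5 = 10.1667
  s[A,B] = ((-3.1667)·(3) + (-2.1667)·(-1) + (-3.1667)·(-1) + (2.8333)·(1) + (1.8333)·(2) + (3.8333)·(-4)) / 5 = -13/5 = -2.6
  s[B,B] = ((3)·(3) + (-1)·(-1) + (-1)·(-1) + (1)·(1) + (2)·(2) + (-4)·(-4)) / 5 = 32/5 = 6.4
  Sample standard deviations s_i = √(s[i,i]):
  s(A) = √(10.1667) = 3.1885
  s(B) = √(6.4) = 2.5298

Step 3 — r_{ij} = s_{ij} / (s_i · s_j):
  r[A,A] = 1 (diagonal).
  r[A,B] = -2.6 / (3.1885 · 2.5298) = -2.6 / 8.0664 = -0.3223
  r[B,B] = 1 (diagonal).

R is symmetric with unit diagonal. Assembling:

R = [[1, -0.3223],
 [-0.3223, 1]]


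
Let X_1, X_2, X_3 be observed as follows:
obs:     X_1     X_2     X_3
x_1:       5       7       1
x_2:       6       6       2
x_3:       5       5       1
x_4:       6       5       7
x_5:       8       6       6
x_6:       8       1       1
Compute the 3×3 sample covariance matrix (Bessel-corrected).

Step 1 — column means:
  mean(X_1) = (5 + 6 + 5 + 6 + 8 + 8) / 6 = 38/6 = 6.3333
  mean(X_2) = (7 + 6 + 5 + 5 + 6 + 1) / 6 = 30/6 = 5
  mean(X_3) = (1 + 2 + 1 + 7 + 6 + 1) / 6 = 18/6 = 3

Step 2 — sample covariance S[i,j] = (1/(n-1)) · Σ_k (x_{k,i} - mean_i) · (x_{k,j} - mean_j), with n-1 = 5.
  S[X_1,X_1] = ((-1.3333)·(-1.3333) + (-0.3333)·(-0.3333) + (-1.3333)·(-1.3333) + (-0.3333)·(-0.3333) + (1.6667)·(1.6667) + (1.6667)·(1.6667)) / 5 = 9.3333/5 = 1.8667
  S[X_1,X_2] = ((-1.3333)·(2) + (-0.3333)·(1) + (-1.3333)·(0) + (-0.3333)·(0) + (1.6667)·(1) + (1.6667)·(-4)) / 5 = -8/5 = -1.6
  S[X_1,X_3] = ((-1.3333)·(-2) + (-0.3333)·(-1) + (-1.3333)·(-2) + (-0.3333)·(4) + (1.6667)·(3) + (1.6667)·(-2)) / 5 = 6/5 = 1.2
  S[X_2,X_2] = ((2)·(2) + (1)·(1) + (0)·(0) + (0)·(0) + (1)·(1) + (-4)·(-4)) / 5 = 22/5 = 4.4
  S[X_2,X_3] = ((2)·(-2) + (1)·(-1) + (0)·(-2) + (0)·(4) + (1)·(3) + (-4)·(-2)) / 5 = 6/5 = 1.2
  S[X_3,X_3] = ((-2)·(-2) + (-1)·(-1) + (-2)·(-2) + (4)·(4) + (3)·(3) + (-2)·(-2)) / 5 = 38/5 = 7.6

S is symmetric (S[j,i] = S[i,j]). Assembling:

S = [[1.8667, -1.6, 1.2],
 [-1.6, 4.4, 1.2],
 [1.2, 1.2, 7.6]]


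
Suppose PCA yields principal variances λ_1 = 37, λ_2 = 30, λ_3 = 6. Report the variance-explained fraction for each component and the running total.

Step 1 — total variance = trace(Sigma) = Σ λ_i = 37 + 30 + 6 = 73.

Step 2 — fraction explained by component i = λ_i / Σ λ:
  PC1: 37/73 = 0.5068
  PC2: 30/73 = 0.411
  PC3: 6/73 = 0.0822

Step 3 — cumulative fraction after k components = (λ_1 + ... + λ_k) / Σ λ:
  k = 1: 37/73 = 0.5068
  k = 2: (37 + 30)/73 = 67/73 = 0.9178
  k = 3: (37 + 30 + 6)/73 = 73/73 = 1

Summary (fraction, with percent):

explained: PC1 0.5068 (50.68%), PC2 0.411 (41.1%), PC3 0.0822 (8.22%);  cumulative: 0.5068, 0.9178, 1


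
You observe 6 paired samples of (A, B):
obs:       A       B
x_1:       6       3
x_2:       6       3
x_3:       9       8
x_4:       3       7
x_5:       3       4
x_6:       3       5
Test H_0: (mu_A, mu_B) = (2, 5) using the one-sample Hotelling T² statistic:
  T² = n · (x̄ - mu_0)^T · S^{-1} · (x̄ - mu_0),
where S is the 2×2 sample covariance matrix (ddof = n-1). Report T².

Step 1 — sample mean vector:
  mean(A) = (6 + 6 + 9 + 3 + 3 + 3) / 6 = 30/6 = 5
  mean(B) = (3 + 3 + 8 + 7 + 4 + 5) / 6 = 30/6 = 5
  x̄ = (5, 5),  deviation x̄ - mu_0 = (5, 5) - (2, 5) = (3, 0).

Step 2 — sample covariance matrix, S[i,j] = (1/(n-1)) · Σ_k (x_{k,i} - mean_i) · (x_{k,j} - mean_j), divisor n-1 = 5:
  S[A,A] = ((1)·(1) + (1)·(1) + (4)·(4) + (-2)·(-2) + (-2)·(-2) + (-2)·(-2)) / 5 = 30/5 = 6
  S[A,B] = ((1)·(-2) + (1)·(-2) + (4)·(3) + (-2)·(2) + (-2)·(-1) + (-2)·(0)) / 5 = 6/5 = 1.2
  S[B,B] = ((-2)·(-2) + (-2)·(-2) + (3)·(3) + (2)·(2) + (-1)·(-1) + (0)·(0)) / 5 = 22/5 = 4.4
  S = [[6, 1.2],
 [1.2, 4.4]].

Step 3 — invert S. det(S) = 6·4.4 - (1.2)² = 24.96.
  S^{-1} = (1/det) · [[d, -b], [-b, a]] = [[0.1763, -0.0481],
 [-0.0481, 0.2404]].

Step 4 — quadratic form (x̄ - mu_0)^T · S^{-1} · (x̄ - mu_0):
  S^{-1} · (x̄ - mu_0) = (0.5288, -0.1442),
  (x̄ - mu_0)^T · [...] = (3)·(0.5288) + (0)·(-0.1442) = 1.5865.

Step 5 — scale by n: T² = 6 · 1.5865 = 9.5192.

T² ≈ 9.5192


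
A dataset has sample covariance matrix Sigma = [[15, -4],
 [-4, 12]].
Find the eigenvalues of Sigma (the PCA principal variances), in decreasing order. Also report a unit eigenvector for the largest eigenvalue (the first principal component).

Step 1 — characteristic polynomial of 2×2 Sigma:
  det(Sigma - λI) = λ² - trace · λ + det = 0.
  trace = 15 + 12 = 27, det = 15·12 - (-4)² = 164.
Step 2 — discriminant:
  Δ = trace² - 4·det = 729 - 656 = 73.
Step 3 — eigenvalues:
  λ = (trace ± √Δ)/2 = (27 ± 8.544)/2,
  λ_1 = 17.772,  λ_2 = 9.228.

Step 4 — unit eigenvector for λ_1: solve (Sigma - λ_1 I)v = 0. First row:
  (15 - 17.772)·v_x + (-4)·v_y = 0, i.e. (-2.772)·v_x + (-4)·v_y = 0,
  so v ∝ (b, λ_1 - a) = (-4, 2.772); multiply by -1 so the first entry is positive: u = (4, -2.772).
  ||u|| = √((4)² + (-2.772)²) = √(23.684) ≈ 4.8666,
  v_1 = u/||u|| ≈ (0.8219, -0.5696) (||v_1|| = 1).

λ_1 = 17.772,  λ_2 = 9.228;  v_1 ≈ (0.8219, -0.5696)


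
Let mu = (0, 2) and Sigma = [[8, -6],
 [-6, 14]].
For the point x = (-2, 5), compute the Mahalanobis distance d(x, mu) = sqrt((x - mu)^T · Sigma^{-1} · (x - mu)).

Step 1 — centre the observation: (x - mu) = (-2, 3).

Step 2 — invert Sigma. det(Sigma) = 8·14 - (-6)² = 76.
  Sigma^{-1} = (1/det) · [[d, -b], [-b, a]] = [[0.1842, 0.0789],
 [0.0789, 0.1053]].

Step 3 — form the quadratic (x - mu)^T · Sigma^{-1} · (x - mu):
  Sigma^{-1} · (x - mu) = (-0.1316, 0.1579).
  (x - mu)^T · [Sigma^{-1} · (x - mu)] = (-2)·(-0.1316) + (3)·(0.1579) = 0.7368.

Step 4 — take square root: d = √(0.7368) ≈ 0.8584.

d(x, mu) = √(0.7368) ≈ 0.8584


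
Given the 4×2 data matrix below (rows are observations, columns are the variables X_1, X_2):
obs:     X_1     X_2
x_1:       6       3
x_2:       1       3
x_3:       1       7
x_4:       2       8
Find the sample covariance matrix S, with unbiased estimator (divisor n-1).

Step 1 — column means:
  mean(X_1) = (6 + 1 + 1 + 2) / 4 = 10/4 = 2.5
  mean(X_2) = (3 + 3 + 7 + 8) / 4 = 21/4 = 5.25

Step 2 — sample covariance S[i,j] = (1/(n-1)) · Σ_k (x_{k,i} - mean_i) · (x_{k,j} - mean_j), with n-1 = 3.
  S[X_1,X_1] = ((3.5)·(3.5) + (-1.5)·(-1.5) + (-1.5)·(-1.5) + (-0.5)·(-0.5)) / 3 = 17/3 = 5.6667
  S[X_1,X_2] = ((3.5)·(-2.25) + (-1.5)·(-2.25) + (-1.5)·(1.75) + (-0.5)·(2.75)) / 3 = -8.5/3 = -2.8333
  S[X_2,X_2] = ((-2.25)·(-2.25) + (-2.25)·(-2.25) + (1.75)·(1.75) + (2.75)·(2.75)) / 3 = 20.75/3 = 6.9167

S is symmetric (S[j,i] = S[i,j]). Assembling:

S = [[5.6667, -2.8333],
 [-2.8333, 6.9167]]


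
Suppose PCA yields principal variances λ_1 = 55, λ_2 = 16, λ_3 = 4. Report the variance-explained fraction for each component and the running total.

Step 1 — total variance = trace(Sigma) = Σ λ_i = 55 + 16 + 4 = 75.

Step 2 — fraction explained by component i = λ_i / Σ λ:
  PC1: 55/75 = 0.7333
  PC2: 16/75 = 0.2133
  PC3: 4/75 = 0.0533

Step 3 — cumulative fraction after k components = (λ_1 + ... + λ_k) / Σ λ:
  k = 1: 55/75 = 0.7333
  k = 2: (55 + 16)/75 = 71/75 = 0.9467
  k = 3: (55 + 16 + 4)/75 = 75/75 = 1

Summary (fraction, with percent):

explained: PC1 0.7333 (73.33%), PC2 0.2133 (21.33%), PC3 0.0533 (5.33%);  cumulative: 0.7333, 0.9467, 1


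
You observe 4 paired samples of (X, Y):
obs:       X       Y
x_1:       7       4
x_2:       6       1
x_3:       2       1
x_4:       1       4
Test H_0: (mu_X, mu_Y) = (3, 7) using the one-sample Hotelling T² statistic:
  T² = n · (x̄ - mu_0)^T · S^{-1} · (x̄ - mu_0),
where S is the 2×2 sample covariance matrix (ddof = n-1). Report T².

Step 1 — sample mean vector:
  mean(X) = (7 + 6 + 2 + 1) / 4 = 16/4 = 4
  mean(Y) = (4 + 1 + 1 + 4) / 4 = 10/4 = 2.5
  x̄ = (4, 2.5),  deviation x̄ - mu_0 = (4, 2.5) - (3, 7) = (1, -4.5).

Step 2 — sample covariance matrix, S[i,j] = (1/(n-1)) · Σ_k (x_{k,i} - mean_i) · (x_{k,j} - mean_j), divisor n-1 = 3:
  S[X,X] = ((3)·(3) + (2)·(2) + (-2)·(-2) + (-3)·(-3)) / 3 = 26/3 = 8.6667
  S[X,Y] = ((3)·(1.5) + (2)·(-1.5) + (-2)·(-1.5) + (-3)·(1.5)) / 3 = 0/3 = 0
  S[Y,Y] = ((1.5)·(1.5) + (-1.5)·(-1.5) + (-1.5)·(-1.5) + (1.5)·(1.5)) / 3 = 9/3 = 3
  S = [[8.6667, 0],
 [0, 3]].

Step 3 — invert S. det(S) = 8.6667·3 - (0)² = 26.
  S^{-1} = (1/det) · [[d, -b], [-b, a]] = [[0.1154, 0],
 [0, 0.3333]].

Step 4 — quadratic form (x̄ - mu_0)^T · S^{-1} · (x̄ - mu_0):
  S^{-1} · (x̄ - mu_0) = (0.1154, -1.5),
  (x̄ - mu_0)^T · [...] = (1)·(0.1154) + (-4.5)·(-1.5) = 6.8654.

Step 5 — scale by n: T² = 4 · 6.8654 = 27.4615.

T² ≈ 27.4615


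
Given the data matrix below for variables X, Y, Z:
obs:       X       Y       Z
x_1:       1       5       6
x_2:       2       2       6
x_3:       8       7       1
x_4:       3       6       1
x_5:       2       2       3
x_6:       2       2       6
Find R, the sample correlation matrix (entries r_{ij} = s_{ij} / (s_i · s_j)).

Step 1 — column means:
  mean(X) = (1 + 2 + 8 + 3 + 2 + 2) / 6 = 18/6 = 3
  mean(Y) = (5 + 2 + 7 + 6 + 2 + 2) / 6 = 24/6 = 4
  mean(Z) = (6 + 6 + 1 + 1 + 3 + 6) / 6 = 23/6 = 3.8333

Step 2 — sample variances and covariances s[i,j] = (1/(n-1)) · Σ_k (x_{k,i} - mean_i) · (x_{k,j} - mean_j), with n-1 = 5:
  s[X,X] = ((-2)·(-2) + (-1)·(-1) + (5)·(5) + (0)·(0) + (-1)·(-1) + (-1)·(-1)) / 5 = 32/5 = 6.4
  s[X,Y] = ((-2)·(1) + (-1)·(-2) + (5)·(3) + (0)·(2) + (-1)·(-2) + (-1)·(-2)) / 5 = 19/5 = 3.8
  s[X,Z] = ((-2)·(2.1667) + (-1)·(2.1667) + (5)·(-2.8333) + (0)·(-2.8333) + (-1)·(-0.8333) + (-1)·(2.1667)) / 5 = -22/5 = -4.4
  s[Y,Y] = ((1)·(1) + (-2)·(-2) + (3)·(3) + (2)·(2) + (-2)·(-2) + (-2)·(-2)) / 5 = 26/5 = 5.2
  s[Y,Z] = ((1)·(2.1667) + (-2)·(2.1667) + (3)·(-2.8333) + (2)·(-2.8333) + (-2)·(-0.8333) + (-2)·(2.1667)) / 5 = -19/5 = -3.8
  s[Z,Z] = ((2.1667)·(2.1667) + (2.1667)·(2.1667) + (-2.8333)·(-2.8333) + (-2.8333)·(-2.8333) + (-0.8333)·(-0.8333) + (2.1667)·(2.1667)) / 5 = 30.8333/5 = 6.1667
  Sample standard deviations s_i = √(s[i,i]):
  s(X) = √(6.4) = 2.5298
  s(Y) = √(5.2) = 2.2804
  s(Z) = √(6.1667) = 2.4833

Step 3 — r_{ij} = s_{ij} / (s_i · s_j):
  r[X,X] = 1 (diagonal).
  r[X,Y] = 3.8 / (2.5298 · 2.2804) = 3.8 / 5.7689 = 0.6587
  r[X,Z] = -4.4 / (2.5298 · 2.4833) = -4.4 / 6.2823 = -0.7004
  r[Y,Y] = 1 (diagonal).
  r[Y,Z] = -3.8 / (2.2804 · 2.4833) = -3.8 / 5.6627 = -0.6711
  r[Z,Z] = 1 (diagonal).

R is symmetric with unit diagonal. Assembling:

R = [[1, 0.6587, -0.7004],
 [0.6587, 1, -0.6711],
 [-0.7004, -0.6711, 1]]


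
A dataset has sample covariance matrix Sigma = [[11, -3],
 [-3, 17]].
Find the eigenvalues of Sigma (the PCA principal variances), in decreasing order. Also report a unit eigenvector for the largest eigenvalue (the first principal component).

Step 1 — characteristic polynomial of 2×2 Sigma:
  det(Sigma - λI) = λ² - trace · λ + det = 0.
  trace = 11 + 17 = 28, det = 11·17 - (-3)² = 178.
Step 2 — discriminant:
  Δ = trace² - 4·det = 784 - 712 = 72.
Step 3 — eigenvalues:
  λ = (trace ± √Δ)/2 = (28 ± 8.4853)/2,
  λ_1 = 18.2426,  λ_2 = 9.7574.

Step 4 — unit eigenvector for λ_1: solve (Sigma - λ_1 I)v = 0. First row:
  (11 - 18.2426)·v_x + (-3)·v_y = 0, i.e. (-7.2426)·v_x + (-3)·v_y = 0,
  so v ∝ (b, λ_1 - a) = (-3, 7.2426); multiply by -1 so the first entry is positive: u = (3, -7.2426).
  ||u|| = √((3)² + (-7.2426)²) = √(61.4558) ≈ 7.8394,
  v_1 = u/||u|| ≈ (0.3827, -0.9239) (||v_1|| = 1).

λ_1 = 18.2426,  λ_2 = 9.7574;  v_1 ≈ (0.3827, -0.9239)


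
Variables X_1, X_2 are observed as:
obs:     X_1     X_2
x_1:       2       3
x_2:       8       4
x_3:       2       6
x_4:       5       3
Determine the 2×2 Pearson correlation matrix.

Step 1 — column means:
  mean(X_1) = (2 + 8 + 2 + 5) / 4 = 17/4 = 4.25
  mean(X_2) = (3 + 4 + 6 + 3) / 4 = 16/4 = 4

Step 2 — sample variances and covariances s[i,j] = (1/(n-1)) · Σ_k (x_{k,i} - mean_i) · (x_{k,j} - mean_j), with n-1 = 3:
  s[X_1,X_1] = ((-2.25)·(-2.25) + (3.75)·(3.75) + (-2.25)·(-2.25) + (0.75)·(0.75)) / 3 = 24.75/3 = 8.25
  s[X_1,X_2] = ((-2.25)·(-1) + (3.75)·(0) + (-2.25)·(2) + (0.75)·(-1)) / 3 = -3/3 = -1
  s[X_2,X_2] = ((-1)·(-1) + (0)·(0) + (2)·(2) + (-1)·(-1)) / 3 = 6/3 = 2
  Sample standard deviations s_i = √(s[i,i]):
  s(X_1) = √(8.25) = 2.8723
  s(X_2) = √(2) = 1.4142

Step 3 — r_{ij} = s_{ij} / (s_i · s_j):
  r[X_1,X_1] = 1 (diagonal).
  r[X_1,X_2] = -1 / (2.8723 · 1.4142) = -1 / 4.062 = -0.2462
  r[X_2,X_2] = 1 (diagonal).

R is symmetric with unit diagonal. Assembling:

R = [[1, -0.2462],
 [-0.2462, 1]]
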